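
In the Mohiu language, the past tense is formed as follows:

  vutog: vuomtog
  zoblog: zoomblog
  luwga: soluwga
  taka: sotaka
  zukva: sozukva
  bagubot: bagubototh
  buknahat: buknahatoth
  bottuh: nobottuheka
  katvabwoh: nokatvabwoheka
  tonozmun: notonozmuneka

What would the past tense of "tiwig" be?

vutog and bagubot both have last vowel 'o' yet inflect differently (vuomtog, bagubototh), so the last vowel is not what conditions the rule; the final letter is.
"tiwig" ends in -g. The stems ending in -g (vutog → vuomtog, zoblog → zoomblog) insert -om- after the first vowel.
The other patterns: stems ending in -a add the prefix so-; stems ending in -t add -oth; stems ending in -h or -n add no- … -eka around the stem.
So tiwig → tiomwig.

tiomwig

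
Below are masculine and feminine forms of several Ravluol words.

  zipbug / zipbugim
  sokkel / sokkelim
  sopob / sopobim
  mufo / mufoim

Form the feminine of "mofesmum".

mofesmumim

Every pair shown (zipbug → zipbugim, sokkel → sokkelim, sopob → sopobim, …) follows the same rule: add -im.
So mofesmum → mofesmumim.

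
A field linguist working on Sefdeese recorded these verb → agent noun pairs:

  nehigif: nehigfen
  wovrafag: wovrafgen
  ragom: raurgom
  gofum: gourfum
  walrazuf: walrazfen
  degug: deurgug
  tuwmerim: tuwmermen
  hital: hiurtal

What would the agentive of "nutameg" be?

nutamgen

"nutameg" has 3 vowels. The stems with 3 vowels (wovrafag → wovrafgen, tuwmerim → tuwmermen, nehigif → nehigfen) delete the last vowel and add -en.
The other pattern: stems with 2 vowels insert -ur- after the first vowel.
So nutameg → nutamgen.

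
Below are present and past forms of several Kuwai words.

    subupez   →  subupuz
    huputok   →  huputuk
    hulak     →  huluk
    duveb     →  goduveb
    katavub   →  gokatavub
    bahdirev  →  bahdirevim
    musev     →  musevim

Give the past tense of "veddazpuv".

veddazpuvim

subupez and duveb both have last vowel 'e' yet inflect differently (subupuz, goduveb), so the last vowel is not what conditions the rule; the final letter is.
"veddazpuv" ends in -v. The stems ending in -v (bahdirev → bahdirevim, musev → musevim) add -im.
So veddazpuv → veddazpuvim.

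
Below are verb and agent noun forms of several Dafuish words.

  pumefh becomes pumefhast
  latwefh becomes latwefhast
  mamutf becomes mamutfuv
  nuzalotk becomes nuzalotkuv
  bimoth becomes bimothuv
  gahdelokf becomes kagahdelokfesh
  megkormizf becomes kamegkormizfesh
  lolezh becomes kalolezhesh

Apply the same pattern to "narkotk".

"narkotk" has second-to-last letter 't'. The stems whose second-to-last letter is 't' (mamutf → mamutfuv, nuzalotk → nuzalotkuv, bimoth → bimothuv) add -uv.
The other patterns: stems whose second-to-last letter is 'f' add -ast; stems whose second-to-last letter is 'k' or 'z' add ka- … -esh around the stem.
So narkotk → narkotkuv.

narkotkuv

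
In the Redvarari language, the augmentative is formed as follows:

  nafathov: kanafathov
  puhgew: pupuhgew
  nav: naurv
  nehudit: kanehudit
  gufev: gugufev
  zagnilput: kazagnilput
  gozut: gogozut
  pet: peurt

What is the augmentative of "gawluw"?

pet and gozut both end in -t yet inflect differently (peurt, gogozut), so the final letter is not what conditions the rule; the number of vowels is.
"gawluw" has 2 vowels. The stems with 2 vowels (puhgew → pupuhgew, gozut → gogozut, gufev → gugufev) repeat the first consonant+vowel as a prefix.
The other patterns: stems with 1 vowel insert -ur- after the first vowel; stems with 3 vowels add the prefix ka-.
So gawluw → gagawluw.

gagawluw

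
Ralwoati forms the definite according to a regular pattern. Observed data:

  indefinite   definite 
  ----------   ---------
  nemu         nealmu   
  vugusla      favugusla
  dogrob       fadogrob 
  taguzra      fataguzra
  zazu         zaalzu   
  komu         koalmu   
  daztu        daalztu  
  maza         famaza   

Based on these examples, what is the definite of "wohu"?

daztu and dogrob both begin with d- yet inflect differently (daalztu, fadogrob), so the first letter is not what conditions the rule; the final letter is.
"wohu" ends in -u. The stems ending in -u (zazu → zaalzu, daztu → daalztu, komu → koalmu) insert -al- after the first vowel.
So wohu → woalhu.

woalhu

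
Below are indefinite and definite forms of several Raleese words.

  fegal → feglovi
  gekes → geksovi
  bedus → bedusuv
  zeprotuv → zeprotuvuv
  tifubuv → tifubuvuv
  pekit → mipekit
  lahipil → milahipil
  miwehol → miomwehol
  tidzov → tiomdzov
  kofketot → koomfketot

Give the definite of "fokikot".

foomkikot

gekes and bedus both end in -s yet inflect differently (geksovi, bedusuv), so the final letter is not what conditions the rule; the last vowel is.
"fokikot" has last vowel 'o'. The stems whose last vowel is 'o' (miwehol → miomwehol, tidzov → tiomdzov, kofketot → koomfketot) insert -om- after the first vowel.
So fokikot → foomkikot.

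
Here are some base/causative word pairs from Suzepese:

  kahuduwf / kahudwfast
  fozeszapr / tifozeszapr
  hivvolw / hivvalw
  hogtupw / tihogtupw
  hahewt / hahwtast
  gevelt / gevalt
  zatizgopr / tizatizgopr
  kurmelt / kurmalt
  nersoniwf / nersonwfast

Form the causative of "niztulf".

niztalf

hahewt and gevelt both end in -t yet inflect differently (hahwtast, gevalt), so the final letter is not what conditions the rule; the second-to-last letter is.
"niztulf" has second-to-last letter 'l'. The stems whose second-to-last letter is 'l' (gevelt → gevalt, hivvolw → hivvalw, kurmelt → kurmalt) change the last vowel to 'a'.
The other patterns: stems whose second-to-last letter is 'w' delete the last vowel and add -ast; stems whose second-to-last letter is 'p' add the prefix ti-.
So niztulf → niztalf.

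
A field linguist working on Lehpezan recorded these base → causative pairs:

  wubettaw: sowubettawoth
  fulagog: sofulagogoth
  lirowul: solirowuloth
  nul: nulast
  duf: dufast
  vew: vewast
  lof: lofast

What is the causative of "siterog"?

sositerogoth

lirowul and nul both end in -l yet inflect differently (solirowuloth, nulast), so the final letter is not what conditions the rule; the number of vowels is.
"siterog" has 3 vowels. The stems with 3 vowels (wubettaw → sowubettawoth, fulagog → sofulagogoth, lirowul → solirowuloth) add so- … -oth around the stem.
The other pattern: stems with 1 vowel add -ast.
So siterog → sositerogoth.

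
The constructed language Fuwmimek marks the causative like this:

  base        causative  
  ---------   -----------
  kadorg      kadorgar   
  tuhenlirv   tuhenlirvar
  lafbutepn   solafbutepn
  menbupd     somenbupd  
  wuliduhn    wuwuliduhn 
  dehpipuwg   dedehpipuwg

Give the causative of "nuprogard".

lafbutepn and wuliduhn both end in -n yet inflect differently (solafbutepn, wuwuliduhn), so the final letter is not what conditions the rule; the second-to-last letter is.
"nuprogard" has second-to-last letter 'r'. The stems whose second-to-last letter is 'r' (kadorg → kadorgar, tuhenlirv → tuhenlirvar) add -ar.
So nuprogard → nuprogardar.

nuprogardar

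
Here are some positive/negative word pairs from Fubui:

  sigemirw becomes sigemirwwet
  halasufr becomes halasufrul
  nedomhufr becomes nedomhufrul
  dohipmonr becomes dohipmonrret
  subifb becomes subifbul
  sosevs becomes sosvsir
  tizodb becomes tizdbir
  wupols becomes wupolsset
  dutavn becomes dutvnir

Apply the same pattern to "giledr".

subifb and tizodb both end in -b yet inflect differently (subifbul, tizdbir), so the final letter is not what conditions the rule; the second-to-last letter is.
"giledr" has second-to-last letter 'd'. The one such stem in the data (tizodb → tizdbir) deletes the last vowel and adds -ir (as do sosevs, dutavn), so the same rule applies.
The other patterns: stems whose second-to-last letter is 'f' add -ul; stems whose second-to-last letter is 'l', 'n' or 'r' double the final consonant and add -et.
So giledr → gildrir.

gildrir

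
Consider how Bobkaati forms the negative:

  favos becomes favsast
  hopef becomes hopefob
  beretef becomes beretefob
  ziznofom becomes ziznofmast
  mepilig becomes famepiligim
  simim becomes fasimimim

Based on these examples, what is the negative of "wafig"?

ziznofom and simim both end in -m yet inflect differently (ziznofmast, fasimimim), so the final letter is not what conditions the rule; the last vowel is.
"wafig" has last vowel 'i'. The stems whose last vowel is 'i' (simim → fasimimim, mepilig → famepiligim) add fa- … -im around the stem.
The other patterns: stems whose last vowel is 'e' add -ob; stems whose last vowel is 'o' delete the last vowel and add -ast.
So wafig → fawafigim.

fawafigim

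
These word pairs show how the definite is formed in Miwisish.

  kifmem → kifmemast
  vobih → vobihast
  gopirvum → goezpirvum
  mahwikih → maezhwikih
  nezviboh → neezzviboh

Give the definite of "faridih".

kifmem and gopirvum both end in -m yet inflect differently (kifmemast, goezpirvum), so the final letter is not what conditions the rule; the number of vowels is.
"faridih" has 3 vowels. The stems with 3 vowels (gopirvum → goezpirvum, mahwikih → maezhwikih, nezviboh → neezzviboh) insert -ez- after the first vowel.
So faridih → faezridih.

faezridih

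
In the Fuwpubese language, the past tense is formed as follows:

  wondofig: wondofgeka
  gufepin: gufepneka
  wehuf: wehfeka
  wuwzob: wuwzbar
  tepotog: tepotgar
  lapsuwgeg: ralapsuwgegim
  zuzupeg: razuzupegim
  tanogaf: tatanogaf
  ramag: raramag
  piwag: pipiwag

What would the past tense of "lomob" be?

wondofig and tepotog both end in -g yet inflect differently (wondofgeka, tepotgar), so the final letter is not what conditions the rule; the last vowel is.
"lomob" has last vowel 'o'. The stems whose last vowel is 'o' (wuwzob → wuwzbar, tepotog → tepotgar) delete the last vowel and add -ar.
The other patterns: stems whose last vowel is 'i' or 'u' delete the last vowel and add -eka; stems whose last vowel is 'e' add ra- … -im around the stem; stems whose last vowel is 'a' repeat the first consonant+vowel as a prefix.
So lomob → lombar.

lombar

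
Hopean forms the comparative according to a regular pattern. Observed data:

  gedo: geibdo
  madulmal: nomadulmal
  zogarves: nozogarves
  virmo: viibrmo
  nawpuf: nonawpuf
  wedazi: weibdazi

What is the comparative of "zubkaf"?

wedazi and madulmal both have 3 vowels yet inflect differently (weibdazi, nomadulmal), so the number of vowels is not what conditions the rule; whether the stem ends in a vowel or a consonant is.
"zubkaf" ends in a consonant. The stems ending in a consonant (madulmal → nomadulmal, nawpuf → nonawpuf, zogarves → nozogarves) add the prefix no-.
The other pattern: stems ending in a vowel insert -ib- after the first vowel.
So zubkaf → nozubkaf.

nozubkaf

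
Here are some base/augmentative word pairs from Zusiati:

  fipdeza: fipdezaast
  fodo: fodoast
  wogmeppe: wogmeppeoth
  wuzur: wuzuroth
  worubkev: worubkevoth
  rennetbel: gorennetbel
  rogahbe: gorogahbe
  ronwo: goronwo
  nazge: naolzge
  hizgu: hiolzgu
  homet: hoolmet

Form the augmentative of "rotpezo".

wogmeppe and rogahbe both end in -e yet inflect differently (wogmeppeoth, gorogahbe), so the final letter is not what conditions the rule; the first letter is.
"rotpezo" begins with r-. The stems beginning with r- (rennetbel → gorennetbel, rogahbe → gorogahbe, ronwo → goronwo) add the prefix go-.
The other patterns: stems beginning with f- add -ast; stems beginning with w- add -oth; stems beginning with h- or n- insert -ol- after the first vowel.
So rotpezo → gorotpezo.

gorotpezo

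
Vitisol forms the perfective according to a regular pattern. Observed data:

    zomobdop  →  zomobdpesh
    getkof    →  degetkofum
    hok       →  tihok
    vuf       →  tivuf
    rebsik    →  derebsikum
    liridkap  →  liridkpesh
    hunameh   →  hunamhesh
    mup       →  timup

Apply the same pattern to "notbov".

vuf and getkof both end in -f yet inflect differently (tivuf, degetkofum), so the final letter is not what conditions the rule; the number of vowels is.
"notbov" has 2 vowels. The stems with 2 vowels (getkof → degetkofum, rebsik → derebsikum) add de- … -um around the stem.
So notbov → denotbovum.

denotbovum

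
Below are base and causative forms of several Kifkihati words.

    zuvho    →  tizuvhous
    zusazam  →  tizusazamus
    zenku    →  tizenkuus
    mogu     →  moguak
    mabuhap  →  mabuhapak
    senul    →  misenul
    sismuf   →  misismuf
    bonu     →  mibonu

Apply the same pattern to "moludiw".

moludiwak

zenku and mogu both end in -u yet inflect differently (tizenkuus, moguak), so the final letter is not what conditions the rule; the first letter is.
"moludiw" begins with m-. The stems beginning with m- (mogu → moguak, mabuhap → mabuhapak) add -ak.
So moludiw → moludiwak.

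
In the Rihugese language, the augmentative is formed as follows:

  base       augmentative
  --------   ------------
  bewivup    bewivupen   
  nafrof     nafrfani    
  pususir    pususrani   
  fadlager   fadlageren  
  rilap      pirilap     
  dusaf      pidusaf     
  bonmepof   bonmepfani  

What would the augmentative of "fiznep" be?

dusaf and bonmepof both end in -f yet inflect differently (pidusaf, bonmepfani), so the final letter is not what conditions the rule; the last vowel is.
"fiznep" has last vowel 'e'. The one such stem in the data (fadlager → fadlageren) adds -en, so the same rule applies.
The other patterns: stems whose last vowel is 'a' add the prefix pi-; stems whose last vowel is 'i' or 'o' delete the last vowel and add -ani.
So fiznep → fiznepen.

fiznepen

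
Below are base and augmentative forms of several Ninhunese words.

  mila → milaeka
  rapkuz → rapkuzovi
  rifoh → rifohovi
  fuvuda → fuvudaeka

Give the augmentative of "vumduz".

vumduzovi

mila and rapkuz both have 2 vowels yet inflect differently (milaeka, rapkuzovi), so the number of vowels is not what conditions the rule; whether the stem ends in a vowel or a consonant is.
"vumduz" ends in a consonant. The stems ending in a consonant (rapkuz → rapkuzovi, rifoh → rifohovi) add -ovi.
So vumduz → vumduzovi.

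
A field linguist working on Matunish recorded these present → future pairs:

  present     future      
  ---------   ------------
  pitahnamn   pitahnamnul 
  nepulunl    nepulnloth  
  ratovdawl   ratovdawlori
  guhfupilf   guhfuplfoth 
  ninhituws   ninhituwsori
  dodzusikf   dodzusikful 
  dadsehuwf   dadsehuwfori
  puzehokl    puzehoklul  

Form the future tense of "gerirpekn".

gerirpeknul

dodzusikf and dadsehuwf both end in -f yet inflect differently (dodzusikful, dadsehuwfori), so the final letter is not what conditions the rule; the second-to-last letter is.
"gerirpekn" has second-to-last letter 'k'. The stems whose second-to-last letter is 'k' (dodzusikf → dodzusikful, puzehokl → puzehoklul) add -ul.
The other patterns: stems whose second-to-last letter is 'w' add -ori; stems whose second-to-last letter is 'l' or 'n' delete the last vowel and add -oth.
So gerirpekn → gerirpeknul.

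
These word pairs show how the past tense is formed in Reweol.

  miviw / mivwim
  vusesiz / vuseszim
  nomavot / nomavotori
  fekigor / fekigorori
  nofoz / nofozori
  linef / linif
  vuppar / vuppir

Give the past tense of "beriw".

vusesiz and nofoz both end in -z yet inflect differently (vuseszim, nofozori), so the final letter is not what conditions the rule; the last vowel is.
"beriw" has last vowel 'i'. The stems whose last vowel is 'i' (miviw → mivwim, vusesiz → vuseszim) delete the last vowel and add -im.
So beriw → berwim.

berwim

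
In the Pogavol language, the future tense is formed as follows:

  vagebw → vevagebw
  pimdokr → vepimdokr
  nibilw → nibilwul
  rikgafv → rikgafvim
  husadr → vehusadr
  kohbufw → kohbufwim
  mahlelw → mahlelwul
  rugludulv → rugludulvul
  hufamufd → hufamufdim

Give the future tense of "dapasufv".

mahlelw and kohbufw both end in -w yet inflect differently (mahlelwul, kohbufwim), so the final letter is not what conditions the rule; the second-to-last letter is.
"dapasufv" has second-to-last letter 'f'. The stems whose second-to-last letter is 'f' (kohbufw → kohbufwim, hufamufd → hufamufdim, rikgafv → rikgafvim) add -im.
So dapasufv → dapasufvim.

dapasufvim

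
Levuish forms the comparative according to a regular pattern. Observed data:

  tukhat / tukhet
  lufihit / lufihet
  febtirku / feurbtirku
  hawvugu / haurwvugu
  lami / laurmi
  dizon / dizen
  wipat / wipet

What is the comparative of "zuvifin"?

lufihit and lami both have last vowel 'i' yet inflect differently (lufihet, laurmi), so the last vowel is not what conditions the rule; whether the stem ends in a vowel or a consonant is.
"zuvifin" ends in a consonant. The stems ending in a consonant (dizon → dizen, lufihit → lufihet, wipat → wipet) change the last vowel to 'e'.
So zuvifin → zuvifen.

zuvifen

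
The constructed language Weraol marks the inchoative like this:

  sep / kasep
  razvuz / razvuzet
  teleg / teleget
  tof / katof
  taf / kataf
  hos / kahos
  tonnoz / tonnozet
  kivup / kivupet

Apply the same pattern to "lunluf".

lunlufet

"lunluf" has 2 vowels. The stems with 2 vowels (razvuz → razvuzet, tonnoz → tonnozet, kivup → kivupet) add -et.
The other pattern: stems with 1 vowel add the prefix ka-.
So lunluf → lunlufet.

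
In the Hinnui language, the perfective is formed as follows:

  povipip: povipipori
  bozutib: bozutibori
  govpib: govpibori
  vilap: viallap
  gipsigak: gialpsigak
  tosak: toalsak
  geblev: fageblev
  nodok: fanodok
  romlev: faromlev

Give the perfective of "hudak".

"hudak" has last vowel 'a'. The stems whose last vowel is 'a' (vilap → viallap, gipsigak → gialpsigak, tosak → toalsak) insert -al- after the first vowel.
The other patterns: stems whose last vowel is 'i' add -ori; stems whose last vowel is 'e' or 'o' add the prefix fa-.
So hudak → hualdak.

hualdak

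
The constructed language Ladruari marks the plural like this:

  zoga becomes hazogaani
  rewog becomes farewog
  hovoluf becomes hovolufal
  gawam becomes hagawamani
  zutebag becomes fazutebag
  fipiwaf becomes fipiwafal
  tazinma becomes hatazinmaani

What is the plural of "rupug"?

farupug

"rupug" ends in -g. The stems ending in -g (zutebag → fazutebag, rewog → farewog) add the prefix fa-.
So rupug → farupug.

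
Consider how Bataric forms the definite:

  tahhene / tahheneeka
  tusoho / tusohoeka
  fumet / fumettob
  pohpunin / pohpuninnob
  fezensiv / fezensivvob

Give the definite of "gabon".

tahhene and fumet both have last vowel 'e' yet inflect differently (tahheneeka, fumettob), so the last vowel is not what conditions the rule; whether the stem ends in a vowel or a consonant is.
"gabon" ends in a consonant. The stems ending in a consonant (fumet → fumettob, pohpunin → pohpuninnob, fezensiv → fezensivvob) double the final consonant and add -ob.
The other pattern: stems ending in a vowel add -eka.
So gabon → gabonnob.

gabonnob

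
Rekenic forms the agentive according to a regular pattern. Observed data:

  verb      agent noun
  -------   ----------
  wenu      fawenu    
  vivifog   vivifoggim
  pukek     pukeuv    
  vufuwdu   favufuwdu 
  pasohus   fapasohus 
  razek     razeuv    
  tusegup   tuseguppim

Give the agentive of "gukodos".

"gukodos" ends in -s. The one such stem in the data (pasohus → fapasohus) adds the prefix fa-, so the same rule applies.
So gukodos → fagukodos.

fagukodos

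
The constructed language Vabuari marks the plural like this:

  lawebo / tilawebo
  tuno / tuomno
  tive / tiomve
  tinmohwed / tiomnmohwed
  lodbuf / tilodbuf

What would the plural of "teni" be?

teomni

tuno and lawebo both end in -o yet inflect differently (tuomno, tilawebo), so the final letter is not what conditions the rule; the first letter is.
"teni" begins with t-. The stems beginning with t- (tive → tiomve, tuno → tuomno, tinmohwed → tiomnmohwed) insert -om- after the first vowel.
So teni → teomni.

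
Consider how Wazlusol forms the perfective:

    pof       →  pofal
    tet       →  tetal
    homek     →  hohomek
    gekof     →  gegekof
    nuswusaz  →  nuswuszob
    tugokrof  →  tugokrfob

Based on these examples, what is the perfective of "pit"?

pof and gekof both end in -f yet inflect differently (pofal, gegekof), so the final letter is not what conditions the rule; the number of vowels is.
"pit" has 1 vowel. The stems with 1 vowel (pof → pofal, tet → tetal) add -al.
So pit → pital.

pital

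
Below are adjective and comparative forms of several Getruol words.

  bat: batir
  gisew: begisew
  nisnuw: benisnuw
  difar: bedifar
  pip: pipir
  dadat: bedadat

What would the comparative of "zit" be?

zitir

"zit" has 1 vowel. The stems with 1 vowel (pip → pipir, bat → batir) add -ir.
The other pattern: stems with 2 vowels add the prefix be-.
So zit → zitir.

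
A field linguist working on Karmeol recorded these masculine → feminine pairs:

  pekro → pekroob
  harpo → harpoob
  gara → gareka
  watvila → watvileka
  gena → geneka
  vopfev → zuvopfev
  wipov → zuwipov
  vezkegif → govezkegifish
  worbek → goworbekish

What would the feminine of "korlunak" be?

gokorlunakish

pekro and wipov both have last vowel 'o' yet inflect differently (pekroob, zuwipov), so the last vowel is not what conditions the rule; the final letter is.
"korlunak" ends in -k. The one such stem in the data (worbek → goworbekish) adds go- … -ish around the stem, so the same rule applies.
So korlunak → gokorlunakish.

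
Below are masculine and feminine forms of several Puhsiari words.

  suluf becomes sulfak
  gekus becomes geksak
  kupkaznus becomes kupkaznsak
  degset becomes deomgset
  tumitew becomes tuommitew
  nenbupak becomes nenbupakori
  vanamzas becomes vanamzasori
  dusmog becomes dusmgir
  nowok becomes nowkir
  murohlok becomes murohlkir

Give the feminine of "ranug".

"ranug" has last vowel 'u'. The stems whose last vowel is 'u' (suluf → sulfak, gekus → geksak, kupkaznus → kupkaznsak) delete the last vowel and add -ak.
So ranug → rangak.

rangak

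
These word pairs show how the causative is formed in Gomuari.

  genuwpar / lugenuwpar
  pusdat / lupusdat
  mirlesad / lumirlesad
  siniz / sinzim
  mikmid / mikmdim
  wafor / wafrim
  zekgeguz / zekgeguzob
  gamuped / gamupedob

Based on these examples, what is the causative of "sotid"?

sotdim

mirlesad and mikmid both end in -d yet inflect differently (lumirlesad, mikmdim), so the final letter is not what conditions the rule; the last vowel is.
"sotid" has last vowel 'i'. The stems whose last vowel is 'i' (siniz → sinzim, mikmid → mikmdim) delete the last vowel and add -im.
The other patterns: stems whose last vowel is 'a' add the prefix lu-; stems whose last vowel is 'e' or 'u' add -ob.
So sotid → sotdim.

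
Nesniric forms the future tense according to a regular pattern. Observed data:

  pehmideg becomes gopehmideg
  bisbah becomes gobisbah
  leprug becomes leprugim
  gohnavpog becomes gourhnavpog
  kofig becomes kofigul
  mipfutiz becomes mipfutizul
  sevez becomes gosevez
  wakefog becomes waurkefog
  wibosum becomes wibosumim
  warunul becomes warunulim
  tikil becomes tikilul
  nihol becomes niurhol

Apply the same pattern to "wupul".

wupulim

"wupul" has last vowel 'u'. The stems whose last vowel is 'u' (warunul → warunulim, wibosum → wibosumim, leprug → leprugim) add -im.
So wupul → wupulim.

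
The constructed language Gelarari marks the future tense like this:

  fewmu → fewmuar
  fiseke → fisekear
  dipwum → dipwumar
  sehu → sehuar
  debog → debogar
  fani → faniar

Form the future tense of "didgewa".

Every pair shown (fewmu → fewmuar, fiseke → fisekear, dipwum → dipwumar, …) follows the same rule: add -ar.
So didgewa → didgewaar.

didgewaar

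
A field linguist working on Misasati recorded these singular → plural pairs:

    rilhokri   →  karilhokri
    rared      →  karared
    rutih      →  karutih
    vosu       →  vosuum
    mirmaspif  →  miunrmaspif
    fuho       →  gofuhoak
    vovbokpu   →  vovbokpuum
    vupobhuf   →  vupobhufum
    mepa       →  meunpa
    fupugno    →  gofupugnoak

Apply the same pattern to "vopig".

"vopig" begins with v-. The stems beginning with v- (vovbokpu → vovbokpuum, vupobhuf → vupobhufum, vosu → vosuum) add -um.
So vopig → vopigum.

vopigum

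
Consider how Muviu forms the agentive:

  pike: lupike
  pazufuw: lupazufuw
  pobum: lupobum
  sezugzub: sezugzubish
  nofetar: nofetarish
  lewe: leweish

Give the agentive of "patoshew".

pike and lewe both end in -e yet inflect differently (lupike, leweish), so the final letter is not what conditions the rule; the first letter is.
"patoshew" begins with p-. The stems beginning with p- (pike → lupike, pazufuw → lupazufuw, pobum → lupobum) add the prefix lu-.
So patoshew → lupatoshew.

lupatoshew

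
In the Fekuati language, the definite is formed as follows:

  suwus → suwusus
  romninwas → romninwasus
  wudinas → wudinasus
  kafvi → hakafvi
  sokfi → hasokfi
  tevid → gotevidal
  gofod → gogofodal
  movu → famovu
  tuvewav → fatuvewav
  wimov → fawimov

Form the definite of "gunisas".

kafvi and tevid both have last vowel 'i' yet inflect differently (hakafvi, gotevidal), so the last vowel is not what conditions the rule; the final letter is.
"gunisas" ends in -s. The stems ending in -s (suwus → suwusus, romninwas → romninwasus, wudinas → wudinasus) add -us.
The other patterns: stems ending in -i add the prefix ha-; stems ending in -d add go- … -al around the stem; stems ending in -u or -v add the prefix fa-.
So gunisas → gunisasus.

gunisasus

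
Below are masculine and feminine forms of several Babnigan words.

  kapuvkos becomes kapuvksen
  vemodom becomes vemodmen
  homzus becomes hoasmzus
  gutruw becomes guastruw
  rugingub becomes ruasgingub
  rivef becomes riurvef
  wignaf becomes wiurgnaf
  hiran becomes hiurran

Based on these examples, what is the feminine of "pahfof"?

pahffen

"pahfof" has last vowel 'o'. The stems whose last vowel is 'o' (kapuvkos → kapuvksen, vemodom → vemodmen) delete the last vowel and add -en.
The other patterns: stems whose last vowel is 'u' insert -as- after the first vowel; stems whose last vowel is 'a' or 'e' insert -ur- after the first vowel.
So pahfof → pahffen.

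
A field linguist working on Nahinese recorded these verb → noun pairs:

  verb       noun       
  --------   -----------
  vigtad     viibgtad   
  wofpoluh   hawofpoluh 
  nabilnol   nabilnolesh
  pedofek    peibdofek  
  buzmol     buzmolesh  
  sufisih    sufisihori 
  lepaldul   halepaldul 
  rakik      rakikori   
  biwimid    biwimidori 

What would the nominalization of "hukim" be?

"hukim" has last vowel 'i'. The stems whose last vowel is 'i' (biwimid → biwimidori, rakik → rakikori, sufisih → sufisihori) add -ori.
The other patterns: stems whose last vowel is 'u' add the prefix ha-; stems whose last vowel is 'o' add -esh; stems whose last vowel is 'a' or 'e' insert -ib- after the first vowel.
So hukim → hukimori.

hukimori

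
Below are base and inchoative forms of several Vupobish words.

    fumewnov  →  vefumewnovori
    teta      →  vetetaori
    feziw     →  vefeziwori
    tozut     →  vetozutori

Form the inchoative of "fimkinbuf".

vefimkinbufori

Every pair shown (fumewnov → vefumewnovori, teta → vetetaori, feziw → vefeziwori, …) follows the same rule: add ve- … -ori around the stem.
So fimkinbuf → vefimkinbufori.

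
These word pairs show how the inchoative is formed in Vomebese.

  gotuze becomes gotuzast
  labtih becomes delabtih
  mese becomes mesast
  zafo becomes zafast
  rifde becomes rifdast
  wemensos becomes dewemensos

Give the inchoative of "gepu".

gepast

"gepu" ends in a vowel. The stems ending in a vowel (mese → mesast, rifde → rifdast, gotuze → gotuzast) drop the final letter and add -ast.
The other pattern: stems ending in a consonant add the prefix de-.
So gepu → gepast.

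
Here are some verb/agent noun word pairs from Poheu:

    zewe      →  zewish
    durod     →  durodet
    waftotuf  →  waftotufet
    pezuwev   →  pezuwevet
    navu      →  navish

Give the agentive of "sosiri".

sosirish

"sosiri" ends in a vowel. The stems ending in a vowel (zewe → zewish, navu → navish) drop the final letter and add -ish.
So sosiri → sosirish.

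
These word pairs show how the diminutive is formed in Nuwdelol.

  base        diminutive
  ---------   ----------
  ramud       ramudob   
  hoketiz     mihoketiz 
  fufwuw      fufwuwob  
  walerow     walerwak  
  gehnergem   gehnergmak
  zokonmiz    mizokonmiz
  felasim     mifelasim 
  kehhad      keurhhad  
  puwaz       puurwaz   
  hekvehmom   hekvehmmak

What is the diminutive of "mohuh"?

puwaz and hoketiz both end in -z yet inflect differently (puurwaz, mihoketiz), so the final letter is not what conditions the rule; the last vowel is.
"mohuh" has last vowel 'u'. The stems whose last vowel is 'u' (fufwuw → fufwuwob, ramud → ramudob) add -ob.
So mohuh → mohuhob.

mohuhob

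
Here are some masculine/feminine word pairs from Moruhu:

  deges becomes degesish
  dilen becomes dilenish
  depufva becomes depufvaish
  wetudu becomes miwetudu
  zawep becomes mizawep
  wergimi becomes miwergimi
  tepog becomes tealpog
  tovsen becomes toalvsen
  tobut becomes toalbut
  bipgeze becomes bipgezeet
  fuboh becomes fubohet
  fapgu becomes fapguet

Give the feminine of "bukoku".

dilen and tovsen both end in -n yet inflect differently (dilenish, toalvsen), so the final letter is not what conditions the rule; the first letter is.
"bukoku" begins with b-. The one such stem in the data (bipgeze → bipgezeet) adds -et, so the same rule applies.
So bukoku → bukokuet.

bukokuet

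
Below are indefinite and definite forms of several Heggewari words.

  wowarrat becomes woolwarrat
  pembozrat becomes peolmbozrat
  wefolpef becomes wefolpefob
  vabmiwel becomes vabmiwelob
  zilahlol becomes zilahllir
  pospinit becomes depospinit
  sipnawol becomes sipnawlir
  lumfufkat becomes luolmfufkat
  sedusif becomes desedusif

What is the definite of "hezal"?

heolzal

pospinit and wowarrat both end in -t yet inflect differently (depospinit, woolwarrat), so the final letter is not what conditions the rule; the last vowel is.
"hezal" has last vowel 'a'. The stems whose last vowel is 'a' (wowarrat → woolwarrat, pembozrat → peolmbozrat, lumfufkat → luolmfufkat) insert -ol- after the first vowel.
The other patterns: stems whose last vowel is 'o' delete the last vowel and add -ir; stems whose last vowel is 'i' add the prefix de-; stems whose last vowel is 'e' add -ob.
So hezal → heolzal.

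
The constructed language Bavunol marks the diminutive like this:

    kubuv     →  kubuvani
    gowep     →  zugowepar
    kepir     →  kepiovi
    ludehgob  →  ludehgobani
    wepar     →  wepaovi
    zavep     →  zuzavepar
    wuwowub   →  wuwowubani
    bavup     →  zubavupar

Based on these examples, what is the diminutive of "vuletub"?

bavup and kubuv both have last vowel 'u' yet inflect differently (zubavupar, kubuvani), so the last vowel is not what conditions the rule; the final letter is.
"vuletub" ends in -b. The stems ending in -b (ludehgob → ludehgobani, wuwowub → wuwowubani) add -ani.
The other patterns: stems ending in -r drop the final letter and add -ovi; stems ending in -p add zu- … -ar around the stem.
So vuletub → vuletubani.

vuletubani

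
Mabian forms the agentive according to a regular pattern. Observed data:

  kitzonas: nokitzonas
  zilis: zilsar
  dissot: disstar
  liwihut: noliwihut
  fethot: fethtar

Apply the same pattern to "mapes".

kitzonas and zilis both end in -s yet inflect differently (nokitzonas, zilsar), so the final letter is not what conditions the rule; the number of vowels is.
"mapes" has 2 vowels. The stems with 2 vowels (zilis → zilsar, fethot → fethtar, dissot → disstar) delete the last vowel and add -ar.
The other pattern: stems with 3 vowels add the prefix no-.
So mapes → mapsar.

mapsar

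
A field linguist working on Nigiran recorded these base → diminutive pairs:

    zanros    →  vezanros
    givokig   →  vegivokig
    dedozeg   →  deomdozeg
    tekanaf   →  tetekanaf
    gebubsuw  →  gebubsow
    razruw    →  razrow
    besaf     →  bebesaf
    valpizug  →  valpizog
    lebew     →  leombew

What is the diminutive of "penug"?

penog

givokig and dedozeg both end in -g yet inflect differently (vegivokig, deomdozeg), so the final letter is not what conditions the rule; the last vowel is.
"penug" has last vowel 'u'. The stems whose last vowel is 'u' (razruw → razrow, gebubsuw → gebubsow, valpizug → valpizog) change the last vowel to 'o'.
The other patterns: stems whose last vowel is 'i' or 'o' add the prefix ve-; stems whose last vowel is 'a' repeat the first consonant+vowel as a prefix; stems whose last vowel is 'e' insert -om- after the first vowel.
So penug → penog.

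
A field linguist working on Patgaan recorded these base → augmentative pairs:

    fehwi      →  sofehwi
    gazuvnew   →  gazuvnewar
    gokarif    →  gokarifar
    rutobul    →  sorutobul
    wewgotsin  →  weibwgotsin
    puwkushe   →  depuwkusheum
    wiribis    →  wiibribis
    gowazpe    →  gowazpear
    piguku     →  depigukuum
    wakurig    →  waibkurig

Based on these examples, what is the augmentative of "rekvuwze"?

sorekvuwze

puwkushe and gowazpe both end in -e yet inflect differently (depuwkusheum, gowazpear), so the final letter is not what conditions the rule; the first letter is.
"rekvuwze" begins with r-. The one such stem in the data (rutobul → sorutobul) adds the prefix so-, so the same rule applies.
So rekvuwze → sorekvuwze.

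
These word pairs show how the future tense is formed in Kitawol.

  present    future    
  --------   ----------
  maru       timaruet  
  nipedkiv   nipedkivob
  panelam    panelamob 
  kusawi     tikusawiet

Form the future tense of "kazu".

kusawi and nipedkiv both have last vowel 'i' yet inflect differently (tikusawiet, nipedkivob), so the last vowel is not what conditions the rule; whether the stem ends in a vowel or a consonant is.
"kazu" ends in a vowel. The stems ending in a vowel (kusawi → tikusawiet, maru → timaruet) add ti- … -et around the stem.
So kazu → tikazuet.

tikazuet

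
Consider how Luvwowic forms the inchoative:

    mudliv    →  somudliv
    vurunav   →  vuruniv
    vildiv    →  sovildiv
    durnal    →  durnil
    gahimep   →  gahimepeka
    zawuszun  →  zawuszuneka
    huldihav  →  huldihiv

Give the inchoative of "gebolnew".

gebolneweka

"gebolnew" has last vowel 'e'. The one such stem in the data (gahimep → gahimepeka) adds -eka, so the same rule applies.
So gebolnew → gebolneweka.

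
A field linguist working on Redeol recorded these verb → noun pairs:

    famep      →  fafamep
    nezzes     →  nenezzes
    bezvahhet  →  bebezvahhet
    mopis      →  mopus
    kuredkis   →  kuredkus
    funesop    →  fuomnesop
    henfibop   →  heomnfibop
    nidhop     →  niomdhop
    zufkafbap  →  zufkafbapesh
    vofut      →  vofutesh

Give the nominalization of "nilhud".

"nilhud" has last vowel 'u'. The one such stem in the data (vofut → vofutesh) adds -esh, so the same rule applies.
The other patterns: stems whose last vowel is 'e' repeat the first consonant+vowel as a prefix; stems whose last vowel is 'i' change the last vowel to 'u'; stems whose last vowel is 'o' insert -om- after the first vowel.
So nilhud → nilhudesh.

nilhudesh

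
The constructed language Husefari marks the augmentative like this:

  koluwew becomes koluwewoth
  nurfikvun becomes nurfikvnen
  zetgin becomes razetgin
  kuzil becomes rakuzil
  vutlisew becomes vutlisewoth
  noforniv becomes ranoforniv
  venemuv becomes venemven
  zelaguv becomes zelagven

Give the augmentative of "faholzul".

nurfikvun and zetgin both end in -n yet inflect differently (nurfikvnen, razetgin), so the final letter is not what conditions the rule; the last vowel is.
"faholzul" has last vowel 'u'. The stems whose last vowel is 'u' (nurfikvun → nurfikvnen, venemuv → venemven, zelaguv → zelagven) delete the last vowel and add -en.
So faholzul → faholzlen.

faholzlen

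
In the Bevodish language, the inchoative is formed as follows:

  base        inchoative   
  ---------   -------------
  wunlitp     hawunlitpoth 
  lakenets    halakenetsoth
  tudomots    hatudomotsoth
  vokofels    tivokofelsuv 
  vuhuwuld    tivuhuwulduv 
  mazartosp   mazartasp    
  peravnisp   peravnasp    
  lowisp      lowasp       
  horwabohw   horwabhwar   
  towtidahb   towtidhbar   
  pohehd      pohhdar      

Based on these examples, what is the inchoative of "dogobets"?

lakenets and vokofels both end in -s yet inflect differently (halakenetsoth, tivokofelsuv), so the final letter is not what conditions the rule; the second-to-last letter is.
"dogobets" has second-to-last letter 't'. The stems whose second-to-last letter is 't' (wunlitp → hawunlitpoth, lakenets → halakenetsoth, tudomots → hatudomotsoth) add ha- … -oth around the stem.
So dogobets → hadogobetsoth.

hadogobetsoth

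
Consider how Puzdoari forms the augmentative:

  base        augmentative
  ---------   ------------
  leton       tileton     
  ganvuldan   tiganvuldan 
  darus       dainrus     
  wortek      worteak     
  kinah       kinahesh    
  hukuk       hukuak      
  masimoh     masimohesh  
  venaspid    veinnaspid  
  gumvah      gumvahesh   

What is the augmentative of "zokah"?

zokahesh

masimoh and leton both have last vowel 'o' yet inflect differently (masimohesh, tileton), so the last vowel is not what conditions the rule; the final letter is.
"zokah" ends in -h. The stems ending in -h (masimoh → masimohesh, gumvah → gumvahesh, kinah → kinahesh) add -esh.
The other patterns: stems ending in -k drop the final letter and add -ak; stems ending in -n add the prefix ti-; stems ending in -d or -s insert -in- after the first vowel.
So zokah → zokahesh.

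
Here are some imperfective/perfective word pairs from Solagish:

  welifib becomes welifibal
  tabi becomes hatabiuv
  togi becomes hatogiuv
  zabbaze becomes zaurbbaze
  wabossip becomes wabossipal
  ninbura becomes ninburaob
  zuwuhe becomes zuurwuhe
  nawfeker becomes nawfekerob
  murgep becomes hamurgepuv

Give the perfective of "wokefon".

wabossip and murgep both end in -p yet inflect differently (wabossipal, hamurgepuv), so the final letter is not what conditions the rule; the first letter is.
"wokefon" begins with w-. The stems beginning with w- (wabossip → wabossipal, welifib → welifibal) add -al.
So wokefon → wokefonal.

wokefonal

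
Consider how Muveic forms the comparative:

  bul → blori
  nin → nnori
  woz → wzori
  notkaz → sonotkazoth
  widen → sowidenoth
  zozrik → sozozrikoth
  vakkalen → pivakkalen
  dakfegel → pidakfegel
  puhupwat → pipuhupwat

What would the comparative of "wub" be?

wbori

woz and notkaz both end in -z yet inflect differently (wzori, sonotkazoth), so the final letter is not what conditions the rule; the number of vowels is.
"wub" has 1 vowel. The stems with 1 vowel (bul → blori, nin → nnori, woz → wzori) delete the last vowel and add -ori.
So wub → wbori.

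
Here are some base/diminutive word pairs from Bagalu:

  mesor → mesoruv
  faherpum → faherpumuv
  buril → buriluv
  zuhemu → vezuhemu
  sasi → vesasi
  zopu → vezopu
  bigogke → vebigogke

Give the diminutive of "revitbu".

faherpum and zuhemu both have last vowel 'u' yet inflect differently (faherpumuv, vezuhemu), so the last vowel is not what conditions the rule; whether the stem ends in a vowel or a consonant is.
"revitbu" ends in a vowel. The stems ending in a vowel (zuhemu → vezuhemu, sasi → vesasi, zopu → vezopu) add the prefix ve-.
So revitbu → verevitbu.

verevitbu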